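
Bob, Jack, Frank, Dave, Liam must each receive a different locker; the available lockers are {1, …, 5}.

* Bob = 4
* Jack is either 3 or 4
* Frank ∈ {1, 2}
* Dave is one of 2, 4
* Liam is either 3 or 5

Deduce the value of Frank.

1

Bob's domain is down to {4}, so Bob = 4. Strike 4 from Jack, Dave.
That leaves Jack = 3. Strike 3 from Liam.
Dave has just one choice, so Dave = 2. Strike 2 from Frank.
So Frank = 1.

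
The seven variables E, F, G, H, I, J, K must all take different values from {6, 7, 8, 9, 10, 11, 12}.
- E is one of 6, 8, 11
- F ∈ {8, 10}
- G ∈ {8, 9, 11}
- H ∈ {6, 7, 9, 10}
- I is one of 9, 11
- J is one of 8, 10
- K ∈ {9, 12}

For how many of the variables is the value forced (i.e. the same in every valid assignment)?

3

Among the 7 variables, 7 fits only H (and all 7 values in {6, 7, 8, 9, 10, 11, 12} must be used), so H = 7.
The 6 still-open variables draw from only 6 values {6, 8, 9, 10, 11, 12}, so each is used; only E can be 6, hence E = 6.
The 5 still-open variables together cover exactly {8, 9, 10, 11, 12} — 5 values for 5 variables — and 12 appears only in K's list, so K = 12.
The 2 variables F and J are confined to {8, 10}, which locks those values in; drop them from G.
Determined: E=6, H=7, K=12. The other variables each still have more than one consistent value. That makes 3.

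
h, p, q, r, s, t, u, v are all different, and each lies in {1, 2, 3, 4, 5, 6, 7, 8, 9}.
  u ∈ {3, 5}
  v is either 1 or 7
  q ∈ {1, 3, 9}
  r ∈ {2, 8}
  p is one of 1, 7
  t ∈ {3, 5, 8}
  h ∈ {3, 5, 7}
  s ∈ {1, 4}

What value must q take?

Among the 8 variables, 2 fits only r (and all 8 values in {1, 2, 3, 4, 5, 7, 8, 9} must be used), so r = 2.
The 7 still-open variables draw from only 7 values {1, 3, 4, 5, 7, 8, 9}, so each is used; only s can be 4, hence s = 4.
The 6 still-open variables together cover exactly {1, 3, 5, 7, 8, 9} — 6 values for 6 variables — and 8 appears only in t's list, so t = 8.
The 5 still-open variables together cover exactly {1, 3, 5, 7, 9} — 5 values for 5 variables — and 9 appears only in q's list, so q = 9.

9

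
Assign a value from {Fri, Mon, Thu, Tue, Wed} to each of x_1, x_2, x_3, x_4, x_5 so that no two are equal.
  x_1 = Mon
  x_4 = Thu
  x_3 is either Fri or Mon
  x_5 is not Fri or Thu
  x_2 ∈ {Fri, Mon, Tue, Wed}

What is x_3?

Fri

x_1 must be Mon (only option left). Eliminate Mon elsewhere: x_2, x_3, x_5.
So x_3 = Fri.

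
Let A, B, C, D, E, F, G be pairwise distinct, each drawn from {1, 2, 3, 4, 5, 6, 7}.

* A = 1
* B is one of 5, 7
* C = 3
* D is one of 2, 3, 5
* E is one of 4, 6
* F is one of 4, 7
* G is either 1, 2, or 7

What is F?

4

A's domain is down to {1}, so A = 1. Eliminate 1 elsewhere: G.
C's domain is down to {3}, so C = 3. Eliminate 3 elsewhere: D.
Among the 5 still-open variables, 6 fits only E (and all 5 values in {2, 4, 5, 6, 7} must be used), so E = 6.
The 4 still-open variables draw from only 4 values {2, 4, 5, 7}, so each is used; only F can be 4, hence F = 4.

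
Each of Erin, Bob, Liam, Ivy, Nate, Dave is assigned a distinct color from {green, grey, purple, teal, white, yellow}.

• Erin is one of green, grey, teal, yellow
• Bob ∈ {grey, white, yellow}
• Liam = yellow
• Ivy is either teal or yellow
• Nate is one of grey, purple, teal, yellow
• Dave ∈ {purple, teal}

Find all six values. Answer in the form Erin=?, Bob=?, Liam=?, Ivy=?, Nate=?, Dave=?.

Liam has just one choice, so Liam = yellow. Eliminate yellow elsewhere: Erin, Bob, Ivy, Nate.
Ivy has just one choice, so Ivy = teal. Strike teal from Erin, Nate, Dave.
Dave's domain is down to {purple}, so Dave = purple. Remove purple from Nate.
Nate must be grey (only option left). Eliminate grey elsewhere: Erin, Bob.
That leaves Erin = green.
Bob must be white (only option left).

Erin=green, Bob=white, Liam=yellow, Ivy=teal, Nate=grey, Dave=purple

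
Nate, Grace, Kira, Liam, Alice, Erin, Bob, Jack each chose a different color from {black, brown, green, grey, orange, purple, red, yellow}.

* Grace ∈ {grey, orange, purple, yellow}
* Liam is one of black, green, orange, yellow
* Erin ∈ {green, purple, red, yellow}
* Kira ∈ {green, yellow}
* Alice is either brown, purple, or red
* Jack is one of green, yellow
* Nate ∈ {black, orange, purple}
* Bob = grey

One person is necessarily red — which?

Erin

Bob must be grey (only option left). Eliminate grey elsewhere: Grace.
Among the 7 still-open variables, brown fits only Alice (and all 7 values in {black, brown, green, orange, purple, red, yellow} must be used), so Alice = brown.
Among the 6 still-open variables, red fits only Erin (and all 6 values in {black, green, orange, purple, red, yellow} must be used), so Erin = red.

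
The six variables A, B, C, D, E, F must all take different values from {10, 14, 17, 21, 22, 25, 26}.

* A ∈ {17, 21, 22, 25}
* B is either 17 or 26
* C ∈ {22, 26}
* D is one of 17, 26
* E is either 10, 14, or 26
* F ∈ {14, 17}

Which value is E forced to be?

The 2 variables B and D are confined to {17, 26}, which locks those values in; drop them from A, C, E, F.
That leaves C = 22. So A can't be 22.
F has just one choice, so F = 14. Remove 14 from E.
So E = 10.

10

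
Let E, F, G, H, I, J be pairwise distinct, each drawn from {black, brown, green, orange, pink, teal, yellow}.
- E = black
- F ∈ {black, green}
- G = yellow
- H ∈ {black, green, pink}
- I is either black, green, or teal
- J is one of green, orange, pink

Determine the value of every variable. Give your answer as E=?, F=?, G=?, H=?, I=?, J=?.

E has just one choice, so E = black. Remove black from F, H, I.
F must be green (only option left). Strike green from H, I, J.
G must be yellow (only option left).
H has just one choice, so H = pink. Remove pink from J.
I must be teal (only option left).
That leaves J = orange.

E=black, F=green, G=yellow, H=pink, I=teal, J=orange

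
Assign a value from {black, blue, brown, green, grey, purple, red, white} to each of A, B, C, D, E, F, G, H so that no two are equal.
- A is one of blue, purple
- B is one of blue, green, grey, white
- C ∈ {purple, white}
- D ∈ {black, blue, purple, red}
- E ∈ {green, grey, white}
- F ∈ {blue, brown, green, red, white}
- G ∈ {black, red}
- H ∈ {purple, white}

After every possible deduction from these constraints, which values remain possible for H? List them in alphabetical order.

The 8 variables together cover exactly {black, blue, brown, green, grey, purple, red, white} — 8 values for 8 variables — and brown appears only in F's list, so F = brown.
C and H share exactly the 2 values {purple, white}; by pigeonhole those values go to them, so strike purple, white from A, B, D, E.
That leaves A = blue. Remove blue from B, D.
No further eliminations apply; H can still be any of purple, white.

purple, white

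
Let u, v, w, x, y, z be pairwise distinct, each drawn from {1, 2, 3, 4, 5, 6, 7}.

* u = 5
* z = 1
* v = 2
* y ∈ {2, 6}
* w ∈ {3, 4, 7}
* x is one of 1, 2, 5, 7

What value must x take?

7

u must be 5 (only option left). So x can't be 5.
That leaves v = 2. Eliminate 2 elsewhere: x, y.
y has just one choice, so y = 6.
That leaves z = 1. Remove 1 from x.
So x = 7.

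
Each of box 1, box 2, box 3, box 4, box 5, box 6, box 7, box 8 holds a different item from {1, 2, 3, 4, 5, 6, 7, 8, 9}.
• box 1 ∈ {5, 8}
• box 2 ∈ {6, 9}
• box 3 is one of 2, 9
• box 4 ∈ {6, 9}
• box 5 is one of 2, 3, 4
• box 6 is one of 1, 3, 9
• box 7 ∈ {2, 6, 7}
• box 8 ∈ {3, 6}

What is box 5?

4

The 2 variables box 2 and box 4 are confined to {6, 9}, which locks those values in; drop them from box 3, box 6, box 7, box 8.
box 3 has just one choice, so box 3 = 2. So box 5, box 7 can't be 2.
box 7 has just one choice, so box 7 = 7.
box 8 has just one choice, so box 8 = 3. So box 5, box 6 can't be 3.
So box 5 = 4.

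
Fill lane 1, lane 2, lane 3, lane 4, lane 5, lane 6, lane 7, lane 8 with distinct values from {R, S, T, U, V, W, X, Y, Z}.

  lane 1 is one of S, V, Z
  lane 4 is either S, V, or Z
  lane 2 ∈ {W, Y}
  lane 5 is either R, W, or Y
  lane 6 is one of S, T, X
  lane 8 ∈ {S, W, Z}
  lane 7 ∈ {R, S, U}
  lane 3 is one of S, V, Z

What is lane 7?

lane 1, lane 3, lane 4 share exactly the 3 values {S, V, Z}; by pigeonhole those values go to them, so strike S, V, Z from lane 6, lane 7, lane 8.
lane 8's domain is down to {W}, so lane 8 = W. So lane 2, lane 5 can't be W.
lane 2 must be Y (only option left). Remove Y from lane 5.
lane 5 has just one choice, so lane 5 = R. Strike R from lane 7.
So lane 7 = U.

U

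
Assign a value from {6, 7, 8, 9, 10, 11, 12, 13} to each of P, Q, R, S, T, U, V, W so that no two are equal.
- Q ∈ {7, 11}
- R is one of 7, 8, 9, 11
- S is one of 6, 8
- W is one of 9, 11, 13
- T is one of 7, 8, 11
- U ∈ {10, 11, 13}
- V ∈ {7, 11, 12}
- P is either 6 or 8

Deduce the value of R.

Among the 8 variables, 10 fits only U (and all 8 values in {6, 7, 8, 9, 10, 11, 12, 13} must be used), so U = 10.
Among the 7 still-open variables, 12 fits only V (and all 7 values in {6, 7, 8, 9, 11, 12, 13} must be used), so V = 12.
Among the 6 still-open variables, 13 fits only W (and all 6 values in {6, 7, 8, 9, 11, 13} must be used), so W = 13.
Among the 5 still-open variables, 9 fits only R (and all 5 values in {6, 7, 8, 9, 11} must be used), so R = 9.

9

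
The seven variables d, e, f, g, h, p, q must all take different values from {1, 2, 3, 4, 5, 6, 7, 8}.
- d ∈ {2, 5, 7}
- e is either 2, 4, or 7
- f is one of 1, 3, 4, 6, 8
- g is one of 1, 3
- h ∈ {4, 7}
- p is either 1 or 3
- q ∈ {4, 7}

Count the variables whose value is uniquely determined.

2

g and p between them cover only {1, 3} — a naked pair. Remove those values from f.
h and q between them cover only {4, 7} — a naked pair. Remove those values from d, e, f.
e's domain is down to {2}, so e = 2. Remove 2 from d.
d's domain is down to {5}, so d = 5.
Determined: d=5, e=2. The other variables each still have more than one consistent value. That makes 2.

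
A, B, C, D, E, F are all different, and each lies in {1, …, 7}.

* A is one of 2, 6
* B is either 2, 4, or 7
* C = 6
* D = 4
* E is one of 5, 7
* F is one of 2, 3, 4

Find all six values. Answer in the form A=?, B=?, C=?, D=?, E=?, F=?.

C must be 6 (only option left). Eliminate 6 elsewhere: A.
D must be 4 (only option left). Eliminate 4 elsewhere: B, F.
That leaves A = 2. Eliminate 2 elsewhere: B, F.
B has just one choice, so B = 7. So E can't be 7.
E must be 5 (only option left).
F's domain is down to {3}, so F = 3.

A=2, B=7, C=6, D=4, E=5, F=3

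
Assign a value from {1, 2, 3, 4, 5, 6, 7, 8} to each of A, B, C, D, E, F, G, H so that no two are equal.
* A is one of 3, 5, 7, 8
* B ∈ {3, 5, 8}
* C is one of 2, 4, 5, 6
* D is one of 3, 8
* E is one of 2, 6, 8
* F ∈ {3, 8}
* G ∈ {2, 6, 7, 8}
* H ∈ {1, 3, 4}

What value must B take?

Among the 8 variables, 1 fits only H (and all 8 values in {1, 2, 3, 4, 5, 6, 7, 8} must be used), so H = 1.
The 7 still-open variables together cover exactly {2, 3, 4, 5, 6, 7, 8} — 7 values for 7 variables — and 4 appears only in C's list, so C = 4.
D and F share exactly the 2 values {3, 8}; by pigeonhole those values go to them, so strike 3, 8 from A, B, E, G.
So B = 5.

5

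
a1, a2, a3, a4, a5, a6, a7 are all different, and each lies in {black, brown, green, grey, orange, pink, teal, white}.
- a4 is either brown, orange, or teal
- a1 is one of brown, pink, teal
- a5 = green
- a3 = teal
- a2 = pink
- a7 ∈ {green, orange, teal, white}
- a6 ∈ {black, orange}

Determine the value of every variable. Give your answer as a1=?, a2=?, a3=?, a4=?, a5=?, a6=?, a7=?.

a1=brown, a2=pink, a3=teal, a4=orange, a5=green, a6=black, a7=white

a2 must be pink (only option left). Remove pink from a1.
That leaves a3 = teal. So a1, a4, a7 can't be teal.
a5 must be green (only option left). Remove green from a7.
a1's domain is down to {brown}, so a1 = brown. Strike brown from a4.
That leaves a4 = orange. Remove orange from a6, a7.
a6 must be black (only option left).
a7 has just one choice, so a7 = white.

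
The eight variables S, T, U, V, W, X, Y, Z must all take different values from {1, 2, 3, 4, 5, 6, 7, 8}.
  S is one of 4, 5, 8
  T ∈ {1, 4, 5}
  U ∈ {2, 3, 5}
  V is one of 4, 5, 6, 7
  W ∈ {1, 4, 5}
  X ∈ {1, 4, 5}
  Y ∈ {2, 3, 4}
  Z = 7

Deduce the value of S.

8

Z must be 7 (only option left). So V can't be 7.
Among the 7 still-open variables, 6 fits only V (and all 7 values in {1, 2, 3, 4, 5, 6, 8} must be used), so V = 6.
Among the 6 still-open variables, 8 fits only S (and all 6 values in {1, 2, 3, 4, 5, 8} must be used), so S = 8.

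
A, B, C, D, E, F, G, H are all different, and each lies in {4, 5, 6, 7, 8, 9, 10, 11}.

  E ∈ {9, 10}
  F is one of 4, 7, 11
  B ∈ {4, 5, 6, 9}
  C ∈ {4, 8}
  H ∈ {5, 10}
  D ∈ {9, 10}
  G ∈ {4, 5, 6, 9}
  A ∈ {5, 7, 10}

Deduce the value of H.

The 8 variables draw from only 8 values {4, 5, 6, 7, 8, 9, 10, 11}, so each is used; only C can be 8, hence C = 8.
Among the 7 still-open variables, 11 fits only F (and all 7 values in {4, 5, 6, 7, 9, 10, 11} must be used), so F = 11.
The 6 still-open variables together cover exactly {4, 5, 6, 7, 9, 10} — 6 values for 6 variables — and 7 appears only in A's list, so A = 7.
D and E between them cover only {9, 10} — a naked pair. Remove those values from B, G, H.
So H = 5.

5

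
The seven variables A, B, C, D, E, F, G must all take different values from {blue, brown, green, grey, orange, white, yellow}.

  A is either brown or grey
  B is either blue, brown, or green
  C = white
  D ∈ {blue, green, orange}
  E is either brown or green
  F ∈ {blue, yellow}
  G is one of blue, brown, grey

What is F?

C has just one choice, so C = white.
The 6 still-open variables together cover exactly {blue, brown, green, grey, orange, yellow} — 6 values for 6 variables — and orange appears only in D's list, so D = orange.
The 5 still-open variables draw from only 5 values {blue, brown, green, grey, yellow}, so each is used; only F can be yellow, hence F = yellow.

yellow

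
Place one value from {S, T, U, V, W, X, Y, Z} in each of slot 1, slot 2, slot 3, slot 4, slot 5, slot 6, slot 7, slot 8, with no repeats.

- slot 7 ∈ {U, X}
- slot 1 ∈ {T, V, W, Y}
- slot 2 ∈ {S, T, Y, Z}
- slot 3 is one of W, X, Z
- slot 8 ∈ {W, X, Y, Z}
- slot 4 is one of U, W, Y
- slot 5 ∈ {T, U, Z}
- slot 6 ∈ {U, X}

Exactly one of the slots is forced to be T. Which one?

slot 5

Among the 8 variables, S fits only slot 2 (and all 8 values in {S, T, U, V, W, X, Y, Z} must be used), so slot 2 = S.
Among the 7 still-open variables, V fits only slot 1 (and all 7 values in {T, U, V, W, X, Y, Z} must be used), so slot 1 = V.
Among the 6 still-open variables, T fits only slot 5 (and all 6 values in {T, U, W, X, Y, Z} must be used), so slot 5 = T.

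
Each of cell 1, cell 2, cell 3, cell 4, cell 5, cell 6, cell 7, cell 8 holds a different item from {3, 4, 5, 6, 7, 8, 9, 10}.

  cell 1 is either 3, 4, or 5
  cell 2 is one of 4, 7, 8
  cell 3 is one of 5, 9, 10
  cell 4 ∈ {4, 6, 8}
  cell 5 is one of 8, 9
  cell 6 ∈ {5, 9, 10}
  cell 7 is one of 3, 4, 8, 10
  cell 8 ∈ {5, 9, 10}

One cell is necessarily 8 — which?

cell 5

The 8 variables draw from only 8 values {3, 4, 5, 6, 7, 8, 9, 10}, so each is used; only cell 4 can be 6, hence cell 4 = 6.
Among the 7 still-open variables, 7 fits only cell 2 (and all 7 values in {3, 4, 5, 7, 8, 9, 10} must be used), so cell 2 = 7.
cell 3, cell 6, cell 8 share exactly the 3 values {5, 9, 10}; by pigeonhole those values go to them, so strike 5, 9, 10 from cell 1, cell 5, cell 7.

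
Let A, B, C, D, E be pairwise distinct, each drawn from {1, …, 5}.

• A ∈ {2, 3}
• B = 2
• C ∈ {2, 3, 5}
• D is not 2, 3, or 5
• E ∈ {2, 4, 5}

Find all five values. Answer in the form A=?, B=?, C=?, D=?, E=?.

B has just one choice, so B = 2. So A, C, E can't be 2.
A must be 3 (only option left). Strike 3 from C.
C's domain is down to {5}, so C = 5. Strike 5 from E.
E's domain is down to {4}, so E = 4. Remove 4 from D.
D must be 1 (only option left).

A=3, B=2, C=5, D=1, E=4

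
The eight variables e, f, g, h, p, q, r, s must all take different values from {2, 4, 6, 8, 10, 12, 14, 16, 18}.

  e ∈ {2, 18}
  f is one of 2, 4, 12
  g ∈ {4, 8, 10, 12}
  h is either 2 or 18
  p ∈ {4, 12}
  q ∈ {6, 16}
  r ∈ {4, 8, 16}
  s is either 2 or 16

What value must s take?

16

The 8 variables together cover exactly {2, 4, 6, 8, 10, 12, 16, 18} — 8 values for 8 variables — and 6 appears only in q's list, so q = 6.
The 7 still-open variables draw from only 7 values {2, 4, 8, 10, 12, 16, 18}, so each is used; only g can be 10, hence g = 10.
Among the 6 still-open variables, 8 fits only r (and all 6 values in {2, 4, 8, 12, 16, 18} must be used), so r = 8.
The 5 still-open variables draw from only 5 values {2, 4, 12, 16, 18}, so each is used; only s can be 16, hence s = 16.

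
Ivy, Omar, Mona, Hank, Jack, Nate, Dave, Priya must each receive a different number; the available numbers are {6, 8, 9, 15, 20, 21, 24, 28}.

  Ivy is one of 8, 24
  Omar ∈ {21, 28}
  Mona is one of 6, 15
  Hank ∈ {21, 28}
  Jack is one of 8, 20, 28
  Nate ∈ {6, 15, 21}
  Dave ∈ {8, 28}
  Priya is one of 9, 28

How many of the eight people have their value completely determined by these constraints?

4

Among the 8 variables, 9 fits only Priya (and all 8 values in {6, 8, 9, 15, 20, 21, 24, 28} must be used), so Priya = 9.
The 7 still-open variables draw from only 7 values {6, 8, 15, 20, 21, 24, 28}, so each is used; only Jack can be 20, hence Jack = 20.
The 6 still-open variables together cover exactly {6, 8, 15, 21, 24, 28} — 6 values for 6 variables — and 24 appears only in Ivy's list, so Ivy = 24.
Among the 5 still-open variables, 8 fits only Dave (and all 5 values in {6, 8, 15, 21, 28} must be used), so Dave = 8.
Omar and Hank between them cover only {21, 28} — a naked pair. Remove those values from Nate.
Determined: Ivy=24, Jack=20, Dave=8, Priya=9. The other people each still have more than one consistent value. That makes 4.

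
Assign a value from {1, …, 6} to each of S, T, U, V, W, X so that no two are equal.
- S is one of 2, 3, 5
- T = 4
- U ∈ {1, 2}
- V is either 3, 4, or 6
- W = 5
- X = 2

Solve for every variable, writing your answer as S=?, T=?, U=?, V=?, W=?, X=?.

S=3, T=4, U=1, V=6, W=5, X=2

T's domain is down to {4}, so T = 4. Eliminate 4 elsewhere: V.
That leaves W = 5. Remove 5 from S.
That leaves X = 2. So S, U can't be 2.
That leaves S = 3. Remove 3 from V.
U's domain is down to {1}, so U = 1.
V has just one choice, so V = 6.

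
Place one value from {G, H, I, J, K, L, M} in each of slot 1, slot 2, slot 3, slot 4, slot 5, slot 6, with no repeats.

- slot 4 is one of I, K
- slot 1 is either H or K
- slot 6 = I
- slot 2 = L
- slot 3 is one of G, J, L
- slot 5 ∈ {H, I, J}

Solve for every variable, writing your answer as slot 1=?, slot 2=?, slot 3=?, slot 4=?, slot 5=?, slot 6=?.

slot 2 has just one choice, so slot 2 = L. Strike L from slot 3.
slot 6 must be I (only option left). Eliminate I elsewhere: slot 4, slot 5.
slot 4 has just one choice, so slot 4 = K. So slot 1 can't be K.
That leaves slot 1 = H. So slot 5 can't be H.
slot 5's domain is down to {J}, so slot 5 = J. Eliminate J elsewhere: slot 3.
slot 3 has just one choice, so slot 3 = G.

slot 1=H, slot 2=L, slot 3=G, slot 4=K, slot 5=J, slot 6=I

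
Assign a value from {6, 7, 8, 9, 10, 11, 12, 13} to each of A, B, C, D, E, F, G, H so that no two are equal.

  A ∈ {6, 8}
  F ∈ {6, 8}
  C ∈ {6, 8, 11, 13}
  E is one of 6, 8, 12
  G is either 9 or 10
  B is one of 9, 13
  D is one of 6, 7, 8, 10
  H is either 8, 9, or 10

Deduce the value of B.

13

The 8 variables draw from only 8 values {6, 7, 8, 9, 10, 11, 12, 13}, so each is used; only D can be 7, hence D = 7.
Among the 7 still-open variables, 11 fits only C (and all 7 values in {6, 8, 9, 10, 11, 12, 13} must be used), so C = 11.
The 6 still-open variables draw from only 6 values {6, 8, 9, 10, 12, 13}, so each is used; only E can be 12, hence E = 12.
Among the 5 still-open variables, 13 fits only B (and all 5 values in {6, 8, 9, 10, 13} must be used), so B = 13.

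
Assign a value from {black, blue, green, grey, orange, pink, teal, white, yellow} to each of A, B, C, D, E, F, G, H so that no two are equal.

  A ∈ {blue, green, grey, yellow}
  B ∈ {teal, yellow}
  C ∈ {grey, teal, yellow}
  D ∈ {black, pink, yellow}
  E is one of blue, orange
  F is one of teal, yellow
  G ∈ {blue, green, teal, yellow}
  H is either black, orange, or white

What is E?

orange

The 2 variables B and F are confined to {teal, yellow}, which locks those values in; drop them from A, C, D, G.
C's domain is down to {grey}, so C = grey. Strike grey from A.
A and G between them cover only {blue, green} — a naked pair. Remove those values from E.
So E = orange.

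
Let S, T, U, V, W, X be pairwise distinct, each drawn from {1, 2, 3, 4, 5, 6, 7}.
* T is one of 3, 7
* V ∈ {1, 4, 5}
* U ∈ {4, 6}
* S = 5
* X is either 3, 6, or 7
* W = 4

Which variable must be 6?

U

S's domain is down to {5}, so S = 5. Eliminate 5 elsewhere: V.
W must be 4 (only option left). Eliminate 4 elsewhere: U, V.
So 6 goes to U.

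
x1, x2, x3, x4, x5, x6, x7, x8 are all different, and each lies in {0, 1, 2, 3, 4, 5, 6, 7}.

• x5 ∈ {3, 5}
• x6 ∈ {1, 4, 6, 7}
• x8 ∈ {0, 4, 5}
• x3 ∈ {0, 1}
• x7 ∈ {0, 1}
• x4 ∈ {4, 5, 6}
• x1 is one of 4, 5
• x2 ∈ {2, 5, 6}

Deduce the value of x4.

Among the 8 variables, 2 fits only x2 (and all 8 values in {0, 1, 2, 3, 4, 5, 6, 7} must be used), so x2 = 2.
The 7 still-open variables draw from only 7 values {0, 1, 3, 4, 5, 6, 7}, so each is used; only x5 can be 3, hence x5 = 3.
Among the 6 still-open variables, 7 fits only x6 (and all 6 values in {0, 1, 4, 5, 6, 7} must be used), so x6 = 7.
The 5 still-open variables together cover exactly {0, 1, 4, 5, 6} — 5 values for 5 variables — and 6 appears only in x4's list, so x4 = 6.

6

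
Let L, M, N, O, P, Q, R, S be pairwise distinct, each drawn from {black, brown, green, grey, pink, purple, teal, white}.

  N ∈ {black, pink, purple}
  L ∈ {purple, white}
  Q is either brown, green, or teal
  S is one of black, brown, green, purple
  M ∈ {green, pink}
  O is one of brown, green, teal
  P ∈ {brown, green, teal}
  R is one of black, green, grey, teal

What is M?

Among the 8 variables, grey fits only R (and all 8 values in {black, brown, green, grey, pink, purple, teal, white} must be used), so R = grey.
Among the 7 still-open variables, white fits only L (and all 7 values in {black, brown, green, pink, purple, teal, white} must be used), so L = white.
The 3 variables O, P, Q are confined to {brown, green, teal}, which locks those values in; drop them from M, S.
So M = pink.

pink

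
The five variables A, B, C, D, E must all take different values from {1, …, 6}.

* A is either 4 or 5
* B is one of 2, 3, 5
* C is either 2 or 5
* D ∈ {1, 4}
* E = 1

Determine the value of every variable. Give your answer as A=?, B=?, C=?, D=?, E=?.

A=5, B=3, C=2, D=4, E=1

E's domain is down to {1}, so E = 1. Strike 1 from D.
That leaves D = 4. Eliminate 4 elsewhere: A.
A's domain is down to {5}, so A = 5. Strike 5 from B, C.
C must be 2 (only option left). So B can't be 2.
B's domain is down to {3}, so B = 3.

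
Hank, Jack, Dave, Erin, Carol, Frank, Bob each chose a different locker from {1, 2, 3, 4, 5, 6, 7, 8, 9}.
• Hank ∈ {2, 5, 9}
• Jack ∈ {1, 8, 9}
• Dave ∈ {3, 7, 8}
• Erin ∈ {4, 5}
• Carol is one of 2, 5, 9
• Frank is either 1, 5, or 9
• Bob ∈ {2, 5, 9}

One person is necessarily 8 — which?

Hank, Carol, Bob between them cover only {2, 5, 9} — a naked triple. Remove those values from Jack, Erin, Frank.
Erin has just one choice, so Erin = 4.
Frank must be 1 (only option left). So Jack can't be 1.
So 8 goes to Jack.

Jack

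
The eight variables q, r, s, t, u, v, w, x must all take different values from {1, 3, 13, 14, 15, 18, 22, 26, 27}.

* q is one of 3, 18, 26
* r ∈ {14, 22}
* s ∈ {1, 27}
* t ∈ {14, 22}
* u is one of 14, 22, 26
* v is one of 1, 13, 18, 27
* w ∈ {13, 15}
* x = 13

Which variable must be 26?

x must be 13 (only option left). Remove 13 from v, w.
That leaves w = 15.
r and t share exactly the 2 values {14, 22}; by pigeonhole those values go to them, so strike 14, 22 from u.
So 26 goes to u.

u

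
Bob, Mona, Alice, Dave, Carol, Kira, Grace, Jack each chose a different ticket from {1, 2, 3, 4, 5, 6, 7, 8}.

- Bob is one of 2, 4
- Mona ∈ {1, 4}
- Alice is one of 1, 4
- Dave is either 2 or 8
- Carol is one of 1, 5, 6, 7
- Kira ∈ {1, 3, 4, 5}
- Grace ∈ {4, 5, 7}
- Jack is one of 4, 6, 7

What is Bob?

The 8 variables draw from only 8 values {1, 2, 3, 4, 5, 6, 7, 8}, so each is used; only Kira can be 3, hence Kira = 3.
The 7 still-open variables together cover exactly {1, 2, 4, 5, 6, 7, 8} — 7 values for 7 variables — and 8 appears only in Dave's list, so Dave = 8.
The 6 still-open variables draw from only 6 values {1, 2, 4, 5, 6, 7}, so each is used; only Bob can be 2, hence Bob = 2.

2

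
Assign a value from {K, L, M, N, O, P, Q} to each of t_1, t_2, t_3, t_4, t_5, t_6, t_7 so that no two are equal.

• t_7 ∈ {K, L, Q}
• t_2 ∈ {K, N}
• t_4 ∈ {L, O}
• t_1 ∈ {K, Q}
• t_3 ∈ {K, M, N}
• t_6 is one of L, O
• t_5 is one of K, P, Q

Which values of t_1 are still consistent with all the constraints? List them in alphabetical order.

The 7 variables draw from only 7 values {K, L, M, N, O, P, Q}, so each is used; only t_3 can be M, hence t_3 = M.
The 6 still-open variables draw from only 6 values {K, L, N, O, P, Q}, so each is used; only t_2 can be N, hence t_2 = N.
The 5 still-open variables draw from only 5 values {K, L, O, P, Q}, so each is used; only t_5 can be P, hence t_5 = P.
t_4 and t_6 between them cover only {L, O} — a naked pair. Remove those values from t_7.
No further eliminations apply; t_1 can still be any of K, Q.

K, Q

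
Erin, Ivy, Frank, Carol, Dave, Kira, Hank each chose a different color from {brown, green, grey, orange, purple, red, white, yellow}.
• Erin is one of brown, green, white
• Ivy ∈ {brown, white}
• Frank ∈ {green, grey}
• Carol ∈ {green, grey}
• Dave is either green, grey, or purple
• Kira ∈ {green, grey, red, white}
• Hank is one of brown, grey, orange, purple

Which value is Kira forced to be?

The 7 variables together cover exactly {brown, green, grey, orange, purple, red, white} — 7 values for 7 variables — and orange appears only in Hank's list, so Hank = orange.
The 6 still-open variables draw from only 6 values {brown, green, grey, purple, red, white}, so each is used; only Dave can be purple, hence Dave = purple.
The 5 still-open variables draw from only 5 values {brown, green, grey, red, white}, so each is used; only Kira can be red, hence Kira = red.

red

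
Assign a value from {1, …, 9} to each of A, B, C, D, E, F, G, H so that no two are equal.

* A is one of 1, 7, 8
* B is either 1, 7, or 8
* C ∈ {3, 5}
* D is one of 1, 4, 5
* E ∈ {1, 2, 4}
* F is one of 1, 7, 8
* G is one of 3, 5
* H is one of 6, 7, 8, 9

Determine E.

2

The 2 variables C and G are confined to {3, 5}, which locks those values in; drop them from D.
A, B, F between them cover only {1, 7, 8} — a naked triple. Remove those values from D, E, H.
D's domain is down to {4}, so D = 4. So E can't be 4.
So E = 2.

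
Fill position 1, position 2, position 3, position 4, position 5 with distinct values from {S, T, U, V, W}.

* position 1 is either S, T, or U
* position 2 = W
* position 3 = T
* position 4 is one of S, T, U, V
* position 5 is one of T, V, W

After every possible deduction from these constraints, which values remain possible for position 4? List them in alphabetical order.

position 2 has just one choice, so position 2 = W. So position 5 can't be W.
That leaves position 3 = T. Eliminate T elsewhere: position 1, position 4, position 5.
position 5's domain is down to {V}, so position 5 = V. Remove V from position 4.
No further eliminations apply; position 4 can still be any of S, U.

S, U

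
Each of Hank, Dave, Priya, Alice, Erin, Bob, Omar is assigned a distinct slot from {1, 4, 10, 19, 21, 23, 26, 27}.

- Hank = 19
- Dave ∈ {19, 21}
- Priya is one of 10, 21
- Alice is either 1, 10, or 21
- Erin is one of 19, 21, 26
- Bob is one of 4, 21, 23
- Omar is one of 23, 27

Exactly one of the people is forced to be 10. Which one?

Hank has just one choice, so Hank = 19. So Dave, Erin can't be 19.
Dave's domain is down to {21}, so Dave = 21. Remove 21 from Priya, Alice, Erin, Bob.
So 10 goes to Priya.

Priya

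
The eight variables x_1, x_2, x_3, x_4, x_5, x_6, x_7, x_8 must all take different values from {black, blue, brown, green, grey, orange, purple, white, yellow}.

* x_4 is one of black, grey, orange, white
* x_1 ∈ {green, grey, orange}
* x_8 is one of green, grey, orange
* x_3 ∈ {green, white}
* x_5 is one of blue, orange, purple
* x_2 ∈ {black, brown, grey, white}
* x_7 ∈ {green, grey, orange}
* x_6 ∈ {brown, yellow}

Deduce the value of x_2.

x_1, x_7, x_8 share exactly the 3 values {green, grey, orange}; by pigeonhole those values go to them, so strike green, grey, orange from x_2, x_3, x_4, x_5.
x_3 has just one choice, so x_3 = white. Eliminate white elsewhere: x_2, x_4.
x_4 must be black (only option left). Eliminate black elsewhere: x_2.
So x_2 = brown.

brown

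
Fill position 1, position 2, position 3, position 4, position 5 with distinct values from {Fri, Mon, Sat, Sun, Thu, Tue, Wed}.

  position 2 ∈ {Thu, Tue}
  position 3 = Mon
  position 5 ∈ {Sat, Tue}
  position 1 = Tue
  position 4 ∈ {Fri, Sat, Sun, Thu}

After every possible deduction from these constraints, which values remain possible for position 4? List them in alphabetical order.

Fri, Sun

position 1 has just one choice, so position 1 = Tue. Strike Tue from position 2, position 5.
position 2's domain is down to {Thu}, so position 2 = Thu. Strike Thu from position 4.
That leaves position 3 = Mon.
position 5 has just one choice, so position 5 = Sat. Remove Sat from position 4.
No further eliminations apply; position 4 can still be any of Fri, Sun.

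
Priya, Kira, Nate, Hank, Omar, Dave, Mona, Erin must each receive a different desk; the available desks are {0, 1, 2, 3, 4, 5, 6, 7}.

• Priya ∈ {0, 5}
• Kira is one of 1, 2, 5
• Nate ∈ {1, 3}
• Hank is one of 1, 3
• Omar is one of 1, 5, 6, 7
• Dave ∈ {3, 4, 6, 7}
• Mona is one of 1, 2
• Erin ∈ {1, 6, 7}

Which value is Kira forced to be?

5

The 8 variables together cover exactly {0, 1, 2, 3, 4, 5, 6, 7} — 8 values for 8 variables — and 0 appears only in Priya's list, so Priya = 0.
Among the 7 still-open variables, 4 fits only Dave (and all 7 values in {1, 2, 3, 4, 5, 6, 7} must be used), so Dave = 4.
Nate and Hank share exactly the 2 values {1, 3}; by pigeonhole those values go to them, so strike 1, 3 from Kira, Omar, Mona, Erin.
That leaves Mona = 2. Eliminate 2 elsewhere: Kira.
So Kira = 5.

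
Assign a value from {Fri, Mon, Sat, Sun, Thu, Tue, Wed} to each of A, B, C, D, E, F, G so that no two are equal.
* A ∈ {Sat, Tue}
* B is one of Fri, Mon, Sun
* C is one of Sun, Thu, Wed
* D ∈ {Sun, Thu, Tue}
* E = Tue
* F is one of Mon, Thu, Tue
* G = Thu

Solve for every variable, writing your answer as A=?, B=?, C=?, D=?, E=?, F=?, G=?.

A=Sat, B=Fri, C=Wed, D=Sun, E=Tue, F=Mon, G=Thu

E must be Tue (only option left). Strike Tue from A, D, F.
That leaves G = Thu. Remove Thu from C, D, F.
A has just one choice, so A = Sat.
D must be Sun (only option left). Strike Sun from B, C.
F's domain is down to {Mon}, so F = Mon. Eliminate Mon elsewhere: B.
That leaves B = Fri.
C must be Wed (only option left).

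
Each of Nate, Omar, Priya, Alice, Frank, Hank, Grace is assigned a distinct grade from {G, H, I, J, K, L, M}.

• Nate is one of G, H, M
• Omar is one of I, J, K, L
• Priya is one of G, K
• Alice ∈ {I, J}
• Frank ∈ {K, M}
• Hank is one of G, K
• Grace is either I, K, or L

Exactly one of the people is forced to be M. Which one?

Frank

The 7 variables draw from only 7 values {G, H, I, J, K, L, M}, so each is used; only Nate can be H, hence Nate = H.
The 6 still-open variables together cover exactly {G, I, J, K, L, M} — 6 values for 6 variables — and M appears only in Frank's list, so Frank = M.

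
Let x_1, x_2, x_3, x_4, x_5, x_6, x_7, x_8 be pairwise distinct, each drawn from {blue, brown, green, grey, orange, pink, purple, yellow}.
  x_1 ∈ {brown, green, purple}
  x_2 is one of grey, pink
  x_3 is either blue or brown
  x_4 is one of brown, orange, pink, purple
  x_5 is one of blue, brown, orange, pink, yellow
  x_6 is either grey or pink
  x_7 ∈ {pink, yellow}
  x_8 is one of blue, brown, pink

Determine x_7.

yellow

Among the 8 variables, green fits only x_1 (and all 8 values in {blue, brown, green, grey, orange, pink, purple, yellow} must be used), so x_1 = green.
Among the 7 still-open variables, purple fits only x_4 (and all 7 values in {blue, brown, grey, orange, pink, purple, yellow} must be used), so x_4 = purple.
The 6 still-open variables draw from only 6 values {blue, brown, grey, orange, pink, yellow}, so each is used; only x_5 can be orange, hence x_5 = orange.
The 5 still-open variables draw from only 5 values {blue, brown, grey, pink, yellow}, so each is used; only x_7 can be yellow, hence x_7 = yellow.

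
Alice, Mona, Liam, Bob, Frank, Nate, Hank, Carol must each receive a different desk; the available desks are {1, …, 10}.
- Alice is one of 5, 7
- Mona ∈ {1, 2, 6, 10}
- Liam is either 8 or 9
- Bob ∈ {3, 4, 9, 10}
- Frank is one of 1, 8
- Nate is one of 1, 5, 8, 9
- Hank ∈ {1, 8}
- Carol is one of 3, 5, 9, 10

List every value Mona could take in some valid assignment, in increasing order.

Frank and Hank between them cover only {1, 8} — a naked pair. Remove those values from Mona, Liam, Nate.
That leaves Liam = 9. So Bob, Nate, Carol can't be 9.
Nate has just one choice, so Nate = 5. Eliminate 5 elsewhere: Alice, Carol.
Alice must be 7 (only option left).
No further eliminations apply; Mona can still be any of 2, 6, 10.

2, 6, 10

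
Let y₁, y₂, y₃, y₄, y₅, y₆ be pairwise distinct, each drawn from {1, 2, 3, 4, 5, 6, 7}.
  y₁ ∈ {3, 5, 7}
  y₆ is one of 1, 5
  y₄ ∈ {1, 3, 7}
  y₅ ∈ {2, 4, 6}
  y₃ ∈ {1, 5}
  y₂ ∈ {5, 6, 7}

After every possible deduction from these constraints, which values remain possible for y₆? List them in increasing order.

1, 5

y₃ and y₆ between them cover only {1, 5} — a naked pair. Remove those values from y₁, y₂, y₄.
y₁ and y₄ share exactly the 2 values {3, 7}; by pigeonhole those values go to them, so strike 3, 7 from y₂.
y₂ has just one choice, so y₂ = 6. Remove 6 from y₅.
No further eliminations apply; y₆ can still be any of 1, 5.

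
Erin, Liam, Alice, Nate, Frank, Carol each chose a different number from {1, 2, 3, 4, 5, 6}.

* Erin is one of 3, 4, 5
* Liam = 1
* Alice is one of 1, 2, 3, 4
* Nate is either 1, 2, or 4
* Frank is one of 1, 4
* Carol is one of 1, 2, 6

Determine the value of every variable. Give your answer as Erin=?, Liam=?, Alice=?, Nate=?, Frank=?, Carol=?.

Liam has just one choice, so Liam = 1. Eliminate 1 elsewhere: Alice, Nate, Frank, Carol.
That leaves Frank = 4. So Erin, Alice, Nate can't be 4.
That leaves Nate = 2. Eliminate 2 elsewhere: Alice, Carol.
Carol must be 6 (only option left).
Alice's domain is down to {3}, so Alice = 3. Strike 3 from Erin.
Erin has just one choice, so Erin = 5.

Erin=5, Liam=1, Alice=3, Nate=2, Frank=4, Carol=6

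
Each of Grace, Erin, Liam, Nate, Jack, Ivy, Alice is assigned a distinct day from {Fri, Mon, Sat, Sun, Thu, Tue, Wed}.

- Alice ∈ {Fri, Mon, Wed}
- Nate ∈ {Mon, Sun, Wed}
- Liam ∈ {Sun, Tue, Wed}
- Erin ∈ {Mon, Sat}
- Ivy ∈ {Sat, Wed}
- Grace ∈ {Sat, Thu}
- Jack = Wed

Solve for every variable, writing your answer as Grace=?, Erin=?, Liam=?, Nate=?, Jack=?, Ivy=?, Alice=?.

Grace=Thu, Erin=Mon, Liam=Tue, Nate=Sun, Jack=Wed, Ivy=Sat, Alice=Fri

Jack has just one choice, so Jack = Wed. Remove Wed from Liam, Nate, Ivy, Alice.
Ivy has just one choice, so Ivy = Sat. Remove Sat from Grace, Erin.
That leaves Grace = Thu.
Erin must be Mon (only option left). Strike Mon from Nate, Alice.
Nate's domain is down to {Sun}, so Nate = Sun. Eliminate Sun elsewhere: Liam.
Alice has just one choice, so Alice = Fri.
Liam must be Tue (only option left).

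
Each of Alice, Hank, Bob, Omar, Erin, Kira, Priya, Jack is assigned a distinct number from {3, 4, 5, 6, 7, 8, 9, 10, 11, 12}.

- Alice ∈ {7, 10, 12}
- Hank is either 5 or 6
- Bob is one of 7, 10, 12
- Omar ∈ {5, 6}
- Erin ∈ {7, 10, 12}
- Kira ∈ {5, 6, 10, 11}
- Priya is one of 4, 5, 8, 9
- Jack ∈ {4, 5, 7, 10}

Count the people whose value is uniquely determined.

2

The 2 variables Hank and Omar are confined to {5, 6}, which locks those values in; drop them from Kira, Priya, Jack.
The 3 variables Alice, Bob, Erin are confined to {7, 10, 12}, which locks those values in; drop them from Kira, Jack.
Kira has just one choice, so Kira = 11.
Jack has just one choice, so Jack = 4. Remove 4 from Priya.
Determined: Kira=11, Jack=4. The other people each still have more than one consistent value. That makes 2.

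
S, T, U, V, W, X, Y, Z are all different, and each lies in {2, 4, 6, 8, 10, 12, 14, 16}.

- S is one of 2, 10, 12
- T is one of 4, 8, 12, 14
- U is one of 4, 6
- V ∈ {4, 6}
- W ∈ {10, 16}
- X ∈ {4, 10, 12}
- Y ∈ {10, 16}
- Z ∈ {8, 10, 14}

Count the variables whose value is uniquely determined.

2

Among the 8 variables, 2 fits only S (and all 8 values in {2, 4, 6, 8, 10, 12, 14, 16} must be used), so S = 2.
U and V share exactly the 2 values {4, 6}; by pigeonhole those values go to them, so strike 4, 6 from T, X.
The 2 variables W and Y are confined to {10, 16}, which locks those values in; drop them from X, Z.
X has just one choice, so X = 12. Strike 12 from T.
Determined: S=2, X=12. The other variables each still have more than one consistent value. That makes 2.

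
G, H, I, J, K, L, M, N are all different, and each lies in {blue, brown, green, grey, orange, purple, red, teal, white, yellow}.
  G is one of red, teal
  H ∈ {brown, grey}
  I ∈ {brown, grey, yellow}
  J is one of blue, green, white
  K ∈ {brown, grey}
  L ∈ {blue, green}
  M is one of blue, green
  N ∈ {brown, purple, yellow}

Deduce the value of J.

white

The 2 variables H and K are confined to {brown, grey}, which locks those values in; drop them from I, N.
I has just one choice, so I = yellow. So N can't be yellow.
N's domain is down to {purple}, so N = purple.
The 2 variables L and M are confined to {blue, green}, which locks those values in; drop them from J.
So J = white.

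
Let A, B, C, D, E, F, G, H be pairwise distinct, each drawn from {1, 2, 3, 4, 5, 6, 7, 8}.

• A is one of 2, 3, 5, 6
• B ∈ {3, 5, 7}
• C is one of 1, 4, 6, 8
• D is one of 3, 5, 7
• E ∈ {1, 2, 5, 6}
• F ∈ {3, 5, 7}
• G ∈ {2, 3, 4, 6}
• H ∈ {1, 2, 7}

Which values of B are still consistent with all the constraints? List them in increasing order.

Among the 8 variables, 8 fits only C (and all 8 values in {1, 2, 3, 4, 5, 6, 7, 8} must be used), so C = 8.
The 7 still-open variables together cover exactly {1, 2, 3, 4, 5, 6, 7} — 7 values for 7 variables — and 4 appears only in G's list, so G = 4.
B, D, F share exactly the 3 values {3, 5, 7}; by pigeonhole those values go to them, so strike 3, 5, 7 from A, E, H.
No further eliminations apply; B can still be any of 3, 5, 7.

3, 5, 7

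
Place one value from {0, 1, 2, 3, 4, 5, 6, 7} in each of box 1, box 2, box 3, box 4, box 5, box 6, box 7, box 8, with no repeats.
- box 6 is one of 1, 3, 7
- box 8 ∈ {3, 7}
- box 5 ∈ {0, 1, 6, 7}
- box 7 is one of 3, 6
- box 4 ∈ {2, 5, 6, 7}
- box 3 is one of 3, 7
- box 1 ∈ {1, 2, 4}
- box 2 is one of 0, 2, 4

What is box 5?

0

Among the 8 variables, 5 fits only box 4 (and all 8 values in {0, 1, 2, 3, 4, 5, 6, 7} must be used), so box 4 = 5.
The 2 variables box 3 and box 8 are confined to {3, 7}, which locks those values in; drop them from box 5, box 6, box 7.
box 6's domain is down to {1}, so box 6 = 1. Remove 1 from box 1, box 5.
box 7 has just one choice, so box 7 = 6. Strike 6 from box 5.
So box 5 = 0.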